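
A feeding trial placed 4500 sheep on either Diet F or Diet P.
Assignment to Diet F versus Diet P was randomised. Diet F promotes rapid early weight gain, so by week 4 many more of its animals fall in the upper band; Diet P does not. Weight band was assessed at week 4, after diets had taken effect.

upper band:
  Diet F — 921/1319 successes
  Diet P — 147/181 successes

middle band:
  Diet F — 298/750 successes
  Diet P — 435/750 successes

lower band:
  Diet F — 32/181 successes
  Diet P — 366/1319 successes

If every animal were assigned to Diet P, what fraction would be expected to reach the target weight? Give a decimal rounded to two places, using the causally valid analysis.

0.42

The distribution of week-4 weight band is itself part of what the diet does — it is an intermediate outcome. Holding it fixed would remove that part of the effect; the total effect is the pooled difference.
So P(outcome | do(Diet P)) is just the pooled rate for Diet P: 948/2250 = 0.421.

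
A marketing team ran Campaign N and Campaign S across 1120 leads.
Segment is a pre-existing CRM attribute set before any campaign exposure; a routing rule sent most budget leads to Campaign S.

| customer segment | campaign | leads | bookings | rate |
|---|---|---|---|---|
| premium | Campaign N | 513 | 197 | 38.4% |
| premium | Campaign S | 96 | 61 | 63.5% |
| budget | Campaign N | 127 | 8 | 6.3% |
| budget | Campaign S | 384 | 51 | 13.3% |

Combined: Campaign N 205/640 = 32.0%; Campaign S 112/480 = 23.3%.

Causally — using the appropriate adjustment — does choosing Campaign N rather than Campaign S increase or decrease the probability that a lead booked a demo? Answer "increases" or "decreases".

Within every customer segment level Campaign S has the higher rate, yet pooled Campaign N does — Simpson's reversal.
Customer segment differs across campaigns for reasons unrelated to any effect of the campaign itself, and it separately predicts the outcome — a classic confounder. We must compare within customer segment levels.
Within each level — premium: 38.4% vs 63.5%; budget: 6.3% vs 13.3% — Campaign S is higher every time.

decreases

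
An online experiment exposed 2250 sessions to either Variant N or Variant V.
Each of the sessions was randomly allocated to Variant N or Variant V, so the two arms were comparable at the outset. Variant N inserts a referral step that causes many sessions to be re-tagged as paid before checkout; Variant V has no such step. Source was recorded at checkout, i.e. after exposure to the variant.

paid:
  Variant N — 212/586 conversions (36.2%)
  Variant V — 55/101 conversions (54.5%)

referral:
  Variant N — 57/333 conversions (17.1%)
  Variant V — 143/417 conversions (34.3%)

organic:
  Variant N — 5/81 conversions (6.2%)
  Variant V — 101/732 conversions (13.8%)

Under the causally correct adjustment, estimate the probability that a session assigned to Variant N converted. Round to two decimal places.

Because the variant influences traffic source, traffic source is a post-treatment mediator, not a confounder. Stratifying on it would bias the estimate; the causal effect is the crude pooled difference.
So P(outcome | do(Variant N)) is just the pooled rate for Variant N: 274/1000 = 0.274.

0.27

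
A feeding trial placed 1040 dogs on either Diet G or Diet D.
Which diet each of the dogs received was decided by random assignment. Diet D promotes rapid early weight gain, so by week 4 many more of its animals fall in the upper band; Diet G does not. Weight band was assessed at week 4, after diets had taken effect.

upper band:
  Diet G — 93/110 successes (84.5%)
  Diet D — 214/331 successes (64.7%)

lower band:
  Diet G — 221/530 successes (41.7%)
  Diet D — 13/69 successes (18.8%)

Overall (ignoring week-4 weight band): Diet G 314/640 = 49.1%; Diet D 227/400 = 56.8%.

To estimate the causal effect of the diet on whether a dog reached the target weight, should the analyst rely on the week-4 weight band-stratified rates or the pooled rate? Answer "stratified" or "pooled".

pooled

The distribution of week-4 weight band is itself part of what the diet does — it is an intermediate outcome. Holding it fixed would remove that part of the effect; the total effect is the pooled difference.
Pooled: Diet G 49.1% vs Diet D 56.8%; Diet D is higher overall.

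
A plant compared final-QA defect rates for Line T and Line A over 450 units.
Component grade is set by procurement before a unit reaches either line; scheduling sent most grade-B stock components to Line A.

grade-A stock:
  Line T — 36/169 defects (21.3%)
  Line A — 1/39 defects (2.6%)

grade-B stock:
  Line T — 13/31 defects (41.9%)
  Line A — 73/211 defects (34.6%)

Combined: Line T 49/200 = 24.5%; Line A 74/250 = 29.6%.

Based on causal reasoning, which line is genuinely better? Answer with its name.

The stratified and pooled comparisons disagree (Line A wins within each component grade; Line T wins overall), so the answer turns on the causal role of component grade.
Component grade is set before the line has any effect — it is not caused by the line — and it independently drives the outcome. That makes it a confounder, so the causal comparison is within component grade levels.
Within each level — grade-A stock: 21.3% vs 2.6%; grade-B stock: 41.9% vs 34.6% — Line A is lower every time.

Line A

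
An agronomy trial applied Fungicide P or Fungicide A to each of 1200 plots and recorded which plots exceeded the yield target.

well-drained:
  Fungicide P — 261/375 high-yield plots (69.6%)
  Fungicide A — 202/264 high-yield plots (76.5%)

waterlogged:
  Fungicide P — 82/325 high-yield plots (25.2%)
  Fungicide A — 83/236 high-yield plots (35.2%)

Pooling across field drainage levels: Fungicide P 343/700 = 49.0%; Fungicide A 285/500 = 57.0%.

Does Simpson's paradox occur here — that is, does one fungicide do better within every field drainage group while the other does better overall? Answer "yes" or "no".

Within each field drainage level (well-drained 69.6% vs 76.5%; waterlogged 25.2% vs 35.2%), Fungicide A has the higher rate every time. Pooled: 49.0% vs 57.0% — Fungicide A has the higher rate overall. They agree.

no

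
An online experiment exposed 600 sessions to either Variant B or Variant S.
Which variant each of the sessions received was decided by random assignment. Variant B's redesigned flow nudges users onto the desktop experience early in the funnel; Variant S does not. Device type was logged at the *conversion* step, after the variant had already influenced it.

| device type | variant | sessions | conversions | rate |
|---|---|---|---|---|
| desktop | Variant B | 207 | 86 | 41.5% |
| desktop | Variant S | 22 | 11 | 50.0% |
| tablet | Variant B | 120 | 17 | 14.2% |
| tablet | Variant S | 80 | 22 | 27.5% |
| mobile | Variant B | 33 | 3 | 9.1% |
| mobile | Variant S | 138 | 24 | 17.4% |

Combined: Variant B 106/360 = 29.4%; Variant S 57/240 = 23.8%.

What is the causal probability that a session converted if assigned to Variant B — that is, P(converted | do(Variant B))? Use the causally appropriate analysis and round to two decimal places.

Because the variant influences device type, device type is a post-treatment mediator, not a confounder. Stratifying on it would bias the estimate; the causal effect is the crude pooled difference.
So P(outcome | do(Variant B)) is just the pooled rate for Variant B: 106/360 = 0.294.

0.29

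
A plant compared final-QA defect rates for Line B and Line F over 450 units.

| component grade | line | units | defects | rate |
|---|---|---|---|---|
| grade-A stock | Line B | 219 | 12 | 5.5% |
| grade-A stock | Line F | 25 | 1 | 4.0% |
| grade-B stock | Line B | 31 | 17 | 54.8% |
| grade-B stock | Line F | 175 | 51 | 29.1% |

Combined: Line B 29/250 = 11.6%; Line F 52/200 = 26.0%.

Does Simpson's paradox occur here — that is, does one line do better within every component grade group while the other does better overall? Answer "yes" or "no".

Within each component grade level (grade-A stock 5.5% vs 4.0%; grade-B stock 54.8% vs 29.1%), Line F has the lower rate every time. Pooled: 11.6% vs 26.0% — Line B has the lower rate overall. The two comparisons disagree.

yes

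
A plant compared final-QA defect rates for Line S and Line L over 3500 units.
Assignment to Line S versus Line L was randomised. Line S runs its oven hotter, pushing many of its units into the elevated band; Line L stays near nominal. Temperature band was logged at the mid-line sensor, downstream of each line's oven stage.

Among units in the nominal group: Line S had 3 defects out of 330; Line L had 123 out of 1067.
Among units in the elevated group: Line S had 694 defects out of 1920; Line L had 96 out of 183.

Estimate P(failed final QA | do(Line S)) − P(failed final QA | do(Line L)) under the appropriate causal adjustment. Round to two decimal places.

In-process temperature band lies on the pathway line → in-process temperature band → outcome, so adjusting for it blocks the indirect effect. For the total causal effect of line, use the unadjusted pooled rates.
The causal difference is the pooled difference: 0.310 − 0.175 = +0.135.

+0.13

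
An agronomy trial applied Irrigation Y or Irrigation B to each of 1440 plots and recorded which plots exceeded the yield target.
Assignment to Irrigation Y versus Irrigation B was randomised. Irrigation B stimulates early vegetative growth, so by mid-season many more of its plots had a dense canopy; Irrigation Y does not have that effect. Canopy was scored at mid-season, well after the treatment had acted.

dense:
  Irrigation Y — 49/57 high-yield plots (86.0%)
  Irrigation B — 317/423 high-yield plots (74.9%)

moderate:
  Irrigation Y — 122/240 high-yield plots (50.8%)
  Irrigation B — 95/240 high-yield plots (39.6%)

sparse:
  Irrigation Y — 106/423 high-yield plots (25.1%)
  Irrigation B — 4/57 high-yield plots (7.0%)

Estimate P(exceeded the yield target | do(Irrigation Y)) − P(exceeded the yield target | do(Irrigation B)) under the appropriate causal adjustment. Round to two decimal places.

Mid-season canopy here is a post-treatment variable shaped by the irrigation; conditioning on it would introduce bias rather than remove it. The overall comparison is the causal one.
The causal difference is the pooled difference: 0.385 − 0.578 = -0.193.

-0.19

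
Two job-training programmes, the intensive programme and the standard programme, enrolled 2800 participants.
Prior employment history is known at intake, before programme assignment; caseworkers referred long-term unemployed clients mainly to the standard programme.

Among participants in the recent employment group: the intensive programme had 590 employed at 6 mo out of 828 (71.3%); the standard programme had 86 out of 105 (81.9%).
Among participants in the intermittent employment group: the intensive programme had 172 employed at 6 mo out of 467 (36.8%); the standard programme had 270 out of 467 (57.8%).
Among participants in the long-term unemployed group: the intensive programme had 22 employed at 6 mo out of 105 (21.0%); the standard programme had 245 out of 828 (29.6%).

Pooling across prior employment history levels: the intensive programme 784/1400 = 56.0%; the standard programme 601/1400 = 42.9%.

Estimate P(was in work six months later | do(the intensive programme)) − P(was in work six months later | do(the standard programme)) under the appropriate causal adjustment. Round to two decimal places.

-0.13

Within every prior employment history level the standard programme has the higher rate, yet pooled the intensive programme does — Simpson's reversal.
The imbalance in prior employment history arose from how participants were allocated, not from anything the programme did; and prior employment history independently affects the outcome. The pooled gap is confounded — condition on prior employment history.
Adjusting over the population distribution of prior employment history: 0.333·(0.713−0.819) + 0.334·(0.368−0.578) + 0.333·(0.210−0.296) = -0.134.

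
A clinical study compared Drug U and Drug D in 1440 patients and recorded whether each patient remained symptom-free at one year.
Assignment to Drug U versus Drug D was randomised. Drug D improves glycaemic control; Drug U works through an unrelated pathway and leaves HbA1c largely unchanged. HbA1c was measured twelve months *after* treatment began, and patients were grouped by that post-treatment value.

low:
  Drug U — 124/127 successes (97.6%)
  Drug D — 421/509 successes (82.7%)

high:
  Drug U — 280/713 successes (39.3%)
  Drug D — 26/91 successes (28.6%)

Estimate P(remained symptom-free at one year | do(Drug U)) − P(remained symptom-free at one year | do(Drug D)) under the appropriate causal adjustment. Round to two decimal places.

-0.26

The HbA1c-specific comparison favours Drug U throughout, but the pooled figures favour Drug D. The question is whether to condition on HbA1c.
HbA1c here is a post-treatment variable shaped by the drug; conditioning on it would introduce bias rather than remove it. The overall comparison is the causal one.
The causal difference is the pooled difference: 0.481 − 0.745 = -0.264.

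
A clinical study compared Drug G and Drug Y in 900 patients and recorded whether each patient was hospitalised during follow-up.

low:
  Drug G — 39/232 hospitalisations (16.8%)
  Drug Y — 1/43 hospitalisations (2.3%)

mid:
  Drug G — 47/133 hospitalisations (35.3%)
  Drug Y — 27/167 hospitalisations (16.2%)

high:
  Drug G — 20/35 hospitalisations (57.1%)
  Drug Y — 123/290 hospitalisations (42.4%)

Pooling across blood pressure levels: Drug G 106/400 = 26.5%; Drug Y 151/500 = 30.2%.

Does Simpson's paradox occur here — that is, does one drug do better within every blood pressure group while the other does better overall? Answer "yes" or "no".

yes

Within each blood pressure level (low 16.8% vs 2.3%; mid 35.3% vs 16.2%; high 57.1% vs 42.4%), Drug Y has the lower rate every time. Pooled: 26.5% vs 30.2% — Drug G has the lower rate overall. The two comparisons disagree.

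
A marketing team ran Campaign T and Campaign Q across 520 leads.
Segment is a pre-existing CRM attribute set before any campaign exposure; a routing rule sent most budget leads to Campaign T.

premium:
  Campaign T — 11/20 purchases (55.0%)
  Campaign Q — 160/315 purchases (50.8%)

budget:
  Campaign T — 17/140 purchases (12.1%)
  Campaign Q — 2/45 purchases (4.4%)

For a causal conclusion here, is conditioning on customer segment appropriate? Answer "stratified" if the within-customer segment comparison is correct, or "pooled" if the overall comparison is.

stratified

Since customer segment is a pre-existing factor (not a product of the campaign) and it affects the outcome on its own, it is a confounder. The stratified rates, not the pooled rate, identify the causal effect.
Within each level — premium: 55.0% vs 50.8%; budget: 12.1% vs 4.4% — Campaign T is higher every time.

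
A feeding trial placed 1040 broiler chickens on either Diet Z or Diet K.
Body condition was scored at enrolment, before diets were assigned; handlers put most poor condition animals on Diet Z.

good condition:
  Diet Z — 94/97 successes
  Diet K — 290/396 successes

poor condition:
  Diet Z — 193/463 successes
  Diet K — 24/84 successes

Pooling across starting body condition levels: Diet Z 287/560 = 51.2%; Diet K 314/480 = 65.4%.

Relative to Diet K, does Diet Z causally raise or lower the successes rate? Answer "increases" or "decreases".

Within every starting body condition level Diet Z has the higher rate, yet pooled Diet K does — Simpson's reversal.
Starting body condition differs across diets for reasons unrelated to any effect of the diet itself, and it separately predicts the outcome — a classic confounder. We must compare within starting body condition levels.
Within each level — good condition: 96.9% vs 73.2%; poor condition: 41.7% vs 28.6% — Diet Z is higher every time.

increases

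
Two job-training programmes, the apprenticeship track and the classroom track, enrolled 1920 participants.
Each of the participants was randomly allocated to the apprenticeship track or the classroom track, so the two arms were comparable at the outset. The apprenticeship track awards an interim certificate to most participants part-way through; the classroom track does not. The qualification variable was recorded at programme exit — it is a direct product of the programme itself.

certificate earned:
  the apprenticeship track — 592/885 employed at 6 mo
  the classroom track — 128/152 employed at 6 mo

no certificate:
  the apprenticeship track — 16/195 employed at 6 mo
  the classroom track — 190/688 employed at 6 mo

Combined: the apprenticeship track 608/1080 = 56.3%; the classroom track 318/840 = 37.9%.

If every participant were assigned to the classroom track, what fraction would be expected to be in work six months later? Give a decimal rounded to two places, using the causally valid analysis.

Qualification attained during the programme is recorded after the programme and is itself shifted by it — it sits on the causal path from programme to outcome. Conditioning on a mediator would strip out part of the effect we want; the pooled comparison gives the total causal effect.
So P(outcome | do(the classroom track)) is just the pooled rate for the classroom track: 318/840 = 0.379.

0.38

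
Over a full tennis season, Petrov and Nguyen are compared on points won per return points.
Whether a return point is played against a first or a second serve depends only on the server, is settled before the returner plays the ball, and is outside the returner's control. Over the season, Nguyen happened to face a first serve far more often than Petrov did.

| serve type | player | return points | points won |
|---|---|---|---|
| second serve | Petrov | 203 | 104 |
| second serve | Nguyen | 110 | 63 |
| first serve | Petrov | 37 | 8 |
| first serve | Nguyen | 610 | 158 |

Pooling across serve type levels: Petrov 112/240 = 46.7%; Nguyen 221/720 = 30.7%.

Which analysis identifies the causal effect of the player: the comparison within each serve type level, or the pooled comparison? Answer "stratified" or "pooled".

The serve type-specific comparison favours Nguyen throughout, but the pooled figures favour Petrov. The question is whether to condition on serve type.
Serve type differs across players for reasons unrelated to any effect of the player itself, and it separately predicts the outcome — a classic confounder. We must compare within serve type levels.
Within each level — second serve: 51.2% vs 57.3%; first serve: 21.6% vs 25.9% — Nguyen is higher every time.

stratified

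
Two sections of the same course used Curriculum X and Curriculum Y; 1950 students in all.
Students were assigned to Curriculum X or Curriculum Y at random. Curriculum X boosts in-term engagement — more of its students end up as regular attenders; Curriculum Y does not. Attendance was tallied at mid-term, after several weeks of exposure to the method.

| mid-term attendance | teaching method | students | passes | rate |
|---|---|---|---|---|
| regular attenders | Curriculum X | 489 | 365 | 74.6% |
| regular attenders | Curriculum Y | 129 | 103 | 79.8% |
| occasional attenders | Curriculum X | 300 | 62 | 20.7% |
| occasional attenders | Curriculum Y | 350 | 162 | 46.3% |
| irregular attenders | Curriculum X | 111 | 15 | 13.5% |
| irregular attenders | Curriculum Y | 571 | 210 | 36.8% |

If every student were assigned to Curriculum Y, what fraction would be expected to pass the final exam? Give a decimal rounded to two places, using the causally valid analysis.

0.45

The mid-term attendance-specific comparison favours Curriculum Y throughout, but the pooled figures favour Curriculum X. The question is whether to condition on mid-term attendance.
Mid-term attendance here is a post-treatment variable shaped by the teaching method; conditioning on it would introduce bias rather than remove it. The overall comparison is the causal one.
So P(outcome | do(Curriculum Y)) is just the pooled rate for Curriculum Y: 475/1050 = 0.452.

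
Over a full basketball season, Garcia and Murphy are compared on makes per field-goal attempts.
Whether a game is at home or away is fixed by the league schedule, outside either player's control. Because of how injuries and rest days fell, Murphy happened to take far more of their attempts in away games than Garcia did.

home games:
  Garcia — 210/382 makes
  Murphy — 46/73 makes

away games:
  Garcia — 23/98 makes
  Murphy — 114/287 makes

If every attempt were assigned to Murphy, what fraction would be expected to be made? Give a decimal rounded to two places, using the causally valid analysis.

0.52

The stratified and pooled comparisons disagree (Murphy wins within each game venue; Garcia wins overall), so the answer turns on the causal role of game venue.
The imbalance in game venue arose from how field-goal attempts were allocated, not from anything the player did; and game venue independently affects the outcome. The pooled gap is confounded — condition on game venue.
Standardising Murphy to the population game venue mix: 0.542·46/73 + 0.458·114/287 = 0.523.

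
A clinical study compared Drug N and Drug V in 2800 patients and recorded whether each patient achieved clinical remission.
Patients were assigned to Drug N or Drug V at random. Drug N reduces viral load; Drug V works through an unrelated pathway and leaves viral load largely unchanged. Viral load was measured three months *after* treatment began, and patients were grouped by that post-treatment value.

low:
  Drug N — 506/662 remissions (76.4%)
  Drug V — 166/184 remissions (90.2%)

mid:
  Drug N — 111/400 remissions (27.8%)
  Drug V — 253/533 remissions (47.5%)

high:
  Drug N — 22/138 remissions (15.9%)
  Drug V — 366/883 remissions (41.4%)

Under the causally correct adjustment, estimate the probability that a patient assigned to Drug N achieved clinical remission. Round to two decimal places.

0.53

Viral load is recorded after the drug and is itself shifted by it — it sits on the causal path from drug to outcome. Conditioning on a mediator would strip out part of the effect we want; the pooled comparison gives the total causal effect.
So P(outcome | do(Drug N)) is just the pooled rate for Drug N: 639/1200 = 0.532.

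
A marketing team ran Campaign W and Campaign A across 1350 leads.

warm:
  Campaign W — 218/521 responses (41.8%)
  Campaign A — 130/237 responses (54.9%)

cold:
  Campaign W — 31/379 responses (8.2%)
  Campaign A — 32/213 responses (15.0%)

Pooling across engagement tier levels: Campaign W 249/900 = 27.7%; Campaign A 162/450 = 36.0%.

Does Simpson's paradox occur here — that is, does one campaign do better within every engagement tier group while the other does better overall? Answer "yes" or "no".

no

Within each engagement tier level (warm 41.8% vs 54.9%; cold 8.2% vs 15.0%), Campaign A has the higher rate every time. Pooled: 27.7% vs 36.0% — Campaign A has the higher rate overall. They agree.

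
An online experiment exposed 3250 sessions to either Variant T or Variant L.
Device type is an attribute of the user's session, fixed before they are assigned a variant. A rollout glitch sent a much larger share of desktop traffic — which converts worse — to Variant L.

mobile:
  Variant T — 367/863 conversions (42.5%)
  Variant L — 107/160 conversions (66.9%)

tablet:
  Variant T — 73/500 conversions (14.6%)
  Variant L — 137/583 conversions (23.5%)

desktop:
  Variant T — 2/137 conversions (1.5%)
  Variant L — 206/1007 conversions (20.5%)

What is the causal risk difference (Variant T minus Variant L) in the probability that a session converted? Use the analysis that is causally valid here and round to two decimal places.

-0.17

The stratified and pooled comparisons disagree (Variant L wins within each device type; Variant T wins overall), so the answer turns on the causal role of device type.
The imbalance in device type arose from how sessions were allocated, not from anything the variant did; and device type independently affects the outcome. The pooled gap is confounded — condition on device type.
Adjusting over the population distribution of device type: 0.315·(0.425−0.669) + 0.333·(0.146−0.235) + 0.352·(0.015−0.205) = -0.173.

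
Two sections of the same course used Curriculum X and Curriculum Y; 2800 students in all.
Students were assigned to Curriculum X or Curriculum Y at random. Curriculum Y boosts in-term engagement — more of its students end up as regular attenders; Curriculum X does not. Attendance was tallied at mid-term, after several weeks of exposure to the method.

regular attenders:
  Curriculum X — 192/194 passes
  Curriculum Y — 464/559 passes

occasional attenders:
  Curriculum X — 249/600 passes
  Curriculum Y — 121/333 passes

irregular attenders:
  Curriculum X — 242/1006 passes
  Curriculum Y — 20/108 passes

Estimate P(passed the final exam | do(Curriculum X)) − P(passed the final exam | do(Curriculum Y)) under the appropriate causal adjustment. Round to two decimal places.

-0.23

Because the teaching method influences mid-term attendance, mid-term attendance is a post-treatment mediator, not a confounder. Stratifying on it would bias the estimate; the causal effect is the crude pooled difference.
The causal difference is the pooled difference: 0.379 − 0.605 = -0.226.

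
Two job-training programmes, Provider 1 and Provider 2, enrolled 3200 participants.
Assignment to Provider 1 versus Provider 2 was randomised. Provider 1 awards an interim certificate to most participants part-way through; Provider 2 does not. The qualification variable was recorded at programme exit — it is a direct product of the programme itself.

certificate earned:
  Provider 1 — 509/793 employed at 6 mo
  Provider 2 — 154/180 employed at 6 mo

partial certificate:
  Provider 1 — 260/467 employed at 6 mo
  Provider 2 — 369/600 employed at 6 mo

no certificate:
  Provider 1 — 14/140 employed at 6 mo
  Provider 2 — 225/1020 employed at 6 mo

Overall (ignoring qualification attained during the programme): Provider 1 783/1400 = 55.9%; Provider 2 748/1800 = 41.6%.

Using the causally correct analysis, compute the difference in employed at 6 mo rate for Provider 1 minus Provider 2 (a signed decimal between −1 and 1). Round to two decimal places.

+0.14

Qualification attained during the programme is recorded after the programme and is itself shifted by it — it sits on the causal path from programme to outcome. Conditioning on a mediator would strip out part of the effect we want; the pooled comparison gives the total causal effect.
The causal difference is the pooled difference: 0.559 − 0.416 = +0.144.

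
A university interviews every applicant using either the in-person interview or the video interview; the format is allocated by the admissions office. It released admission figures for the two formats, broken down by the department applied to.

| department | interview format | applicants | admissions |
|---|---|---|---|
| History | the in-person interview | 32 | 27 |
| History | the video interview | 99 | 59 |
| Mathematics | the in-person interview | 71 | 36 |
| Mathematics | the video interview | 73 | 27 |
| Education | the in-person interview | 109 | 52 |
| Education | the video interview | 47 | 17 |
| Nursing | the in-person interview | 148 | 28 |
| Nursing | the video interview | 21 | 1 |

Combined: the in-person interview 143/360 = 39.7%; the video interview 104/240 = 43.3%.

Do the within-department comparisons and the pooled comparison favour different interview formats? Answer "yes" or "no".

yes

Within each department level (History 84.4% vs 59.6%; Mathematics 50.7% vs 37.0%; Education 47.7% vs 36.2%; Nursing 18.9% vs 4.8%), the in-person interview has the higher rate every time. Pooled: 39.7% vs 43.3% — the video interview has the higher rate overall. The two comparisons disagree.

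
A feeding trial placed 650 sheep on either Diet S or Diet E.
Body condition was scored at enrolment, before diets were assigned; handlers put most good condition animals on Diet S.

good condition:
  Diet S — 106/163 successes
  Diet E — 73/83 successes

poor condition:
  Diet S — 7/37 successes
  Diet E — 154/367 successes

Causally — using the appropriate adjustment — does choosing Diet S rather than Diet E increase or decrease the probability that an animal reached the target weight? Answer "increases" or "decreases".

Starting body condition satisfies the back-door criterion: it is not a descendant of the diet, and it blocks the spurious path from diet to outcome. Adjusting for it (i.e., using the within-starting body condition rates) gives the causal effect.
Within each level — good condition: 65.0% vs 88.0%; poor condition: 18.9% vs 42.0% — Diet E is higher every time.

decreases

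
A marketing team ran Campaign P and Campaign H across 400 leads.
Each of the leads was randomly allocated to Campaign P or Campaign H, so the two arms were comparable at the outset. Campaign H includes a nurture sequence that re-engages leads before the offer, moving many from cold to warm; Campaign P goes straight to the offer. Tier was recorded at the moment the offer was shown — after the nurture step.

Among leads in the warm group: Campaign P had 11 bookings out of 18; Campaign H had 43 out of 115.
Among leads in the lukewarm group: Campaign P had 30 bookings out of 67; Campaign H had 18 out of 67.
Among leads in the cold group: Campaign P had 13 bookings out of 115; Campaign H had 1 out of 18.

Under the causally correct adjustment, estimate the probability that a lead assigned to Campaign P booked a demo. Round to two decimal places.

Within every engagement tier level Campaign P has the higher rate, yet pooled Campaign H does — Simpson's reversal.
Engagement tier is recorded after the campaign and is itself shifted by it — it sits on the causal path from campaign to outcome. Conditioning on a mediator would strip out part of the effect we want; the pooled comparison gives the total causal effect.
So P(outcome | do(Campaign P)) is just the pooled rate for Campaign P: 54/200 = 0.270.

0.27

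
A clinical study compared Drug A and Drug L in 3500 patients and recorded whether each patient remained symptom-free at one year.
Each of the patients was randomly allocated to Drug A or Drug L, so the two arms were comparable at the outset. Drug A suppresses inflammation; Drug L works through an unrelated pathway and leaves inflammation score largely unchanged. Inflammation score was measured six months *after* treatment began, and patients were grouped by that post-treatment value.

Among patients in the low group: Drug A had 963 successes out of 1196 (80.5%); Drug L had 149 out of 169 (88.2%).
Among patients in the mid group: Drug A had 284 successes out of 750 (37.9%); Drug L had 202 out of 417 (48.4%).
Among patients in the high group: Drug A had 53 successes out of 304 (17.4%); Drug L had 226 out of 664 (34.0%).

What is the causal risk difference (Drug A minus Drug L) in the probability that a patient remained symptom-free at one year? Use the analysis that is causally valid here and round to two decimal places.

Within every inflammation score level Drug L has the higher rate, yet pooled Drug A does — Simpson's reversal.
The distribution of inflammation score is itself part of what the drug does — it is an intermediate outcome. Holding it fixed would remove that part of the effect; the total effect is the pooled difference.
The causal difference is the pooled difference: 0.578 − 0.462 = +0.116.

+0.12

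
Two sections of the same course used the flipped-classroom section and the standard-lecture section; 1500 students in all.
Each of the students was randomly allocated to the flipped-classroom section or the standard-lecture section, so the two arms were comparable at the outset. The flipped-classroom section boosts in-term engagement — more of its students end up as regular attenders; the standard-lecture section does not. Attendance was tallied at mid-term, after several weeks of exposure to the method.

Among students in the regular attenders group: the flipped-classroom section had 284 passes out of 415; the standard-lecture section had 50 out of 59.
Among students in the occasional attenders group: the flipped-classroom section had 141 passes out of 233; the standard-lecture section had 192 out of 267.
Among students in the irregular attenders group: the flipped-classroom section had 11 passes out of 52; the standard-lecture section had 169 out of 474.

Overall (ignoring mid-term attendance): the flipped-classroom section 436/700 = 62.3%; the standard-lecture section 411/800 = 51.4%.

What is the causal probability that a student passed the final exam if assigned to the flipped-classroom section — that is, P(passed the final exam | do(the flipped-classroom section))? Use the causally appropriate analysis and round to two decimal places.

0.62

The stratified and pooled comparisons disagree (the standard-lecture section wins within each mid-term attendance; the flipped-classroom section wins overall), so the answer turns on the causal role of mid-term attendance.
Mid-term attendance is downstream of the teaching method. One should not condition on a consequence of treatment, so the overall rates are the right comparison.
So P(outcome | do(the flipped-classroom section)) is just the pooled rate for the flipped-classroom section: 436/700 = 0.623.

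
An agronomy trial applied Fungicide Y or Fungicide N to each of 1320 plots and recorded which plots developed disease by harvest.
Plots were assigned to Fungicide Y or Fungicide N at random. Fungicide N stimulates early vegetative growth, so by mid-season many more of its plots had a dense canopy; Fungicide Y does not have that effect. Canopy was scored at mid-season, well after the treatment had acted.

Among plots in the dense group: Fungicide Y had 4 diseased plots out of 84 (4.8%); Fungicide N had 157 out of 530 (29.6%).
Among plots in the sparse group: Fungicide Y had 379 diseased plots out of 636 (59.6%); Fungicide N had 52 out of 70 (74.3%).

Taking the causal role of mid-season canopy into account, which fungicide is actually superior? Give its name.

Mid-season canopy is downstream of the fungicide. One should not condition on a consequence of treatment, so the overall rates are the right comparison.
Pooled: Fungicide Y 53.2% vs Fungicide N 34.8%; Fungicide N is lower overall.

Fungicide N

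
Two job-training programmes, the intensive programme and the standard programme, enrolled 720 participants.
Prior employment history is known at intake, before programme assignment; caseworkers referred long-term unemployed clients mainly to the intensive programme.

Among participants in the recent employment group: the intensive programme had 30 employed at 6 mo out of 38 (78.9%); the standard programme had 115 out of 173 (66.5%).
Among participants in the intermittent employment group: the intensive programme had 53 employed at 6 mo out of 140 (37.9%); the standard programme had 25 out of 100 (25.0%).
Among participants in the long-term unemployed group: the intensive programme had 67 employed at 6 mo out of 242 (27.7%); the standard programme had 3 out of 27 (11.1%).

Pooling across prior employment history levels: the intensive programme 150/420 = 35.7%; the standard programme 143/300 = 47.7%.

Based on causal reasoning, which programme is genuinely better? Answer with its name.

the intensive programme

the intensive programme is higher inside every prior employment history stratum but the standard programme is higher in aggregate. Whether to stratify depends on how prior employment history relates to the programme.
Prior employment history differs across programmes for reasons unrelated to any effect of the programme itself, and it separately predicts the outcome — a classic confounder. We must compare within prior employment history levels.
Within each level — recent employment: 78.9% vs 66.5%; intermittent employment: 37.9% vs 25.0%; long-term unemployed: 27.7% vs 11.1% — the intensive programme is higher every time.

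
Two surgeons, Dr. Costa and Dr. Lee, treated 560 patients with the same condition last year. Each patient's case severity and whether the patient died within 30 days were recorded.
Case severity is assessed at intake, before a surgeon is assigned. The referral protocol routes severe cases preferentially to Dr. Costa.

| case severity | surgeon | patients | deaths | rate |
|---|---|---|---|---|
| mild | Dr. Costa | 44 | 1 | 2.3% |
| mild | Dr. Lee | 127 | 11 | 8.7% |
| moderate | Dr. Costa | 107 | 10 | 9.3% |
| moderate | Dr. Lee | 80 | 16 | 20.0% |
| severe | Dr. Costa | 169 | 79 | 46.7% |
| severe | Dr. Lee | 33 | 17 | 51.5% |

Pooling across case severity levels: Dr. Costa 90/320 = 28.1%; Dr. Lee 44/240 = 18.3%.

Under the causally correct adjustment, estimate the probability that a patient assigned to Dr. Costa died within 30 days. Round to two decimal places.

0.21

The stratified and pooled comparisons disagree (Dr. Costa wins within each case severity; Dr. Lee wins overall), so the answer turns on the causal role of case severity.
The imbalance in case severity arose from how patients were allocated, not from anything the surgeon did; and case severity independently affects the outcome. The pooled gap is confounded — condition on case severity.
Standardising Dr. Costa to the population case severity mix: 0.305·1/44 + 0.334·10/107 + 0.361·79/169 = 0.207.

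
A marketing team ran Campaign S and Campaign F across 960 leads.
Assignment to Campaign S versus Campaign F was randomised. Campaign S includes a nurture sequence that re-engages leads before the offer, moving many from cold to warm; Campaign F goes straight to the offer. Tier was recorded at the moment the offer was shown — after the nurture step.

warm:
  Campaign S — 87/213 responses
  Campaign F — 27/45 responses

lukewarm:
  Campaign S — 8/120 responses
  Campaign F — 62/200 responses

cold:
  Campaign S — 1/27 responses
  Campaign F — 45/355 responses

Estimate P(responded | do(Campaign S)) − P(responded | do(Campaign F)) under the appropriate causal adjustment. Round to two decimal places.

+0.04

Engagement tier here is a post-treatment variable shaped by the campaign; conditioning on it would introduce bias rather than remove it. The overall comparison is the causal one.
The causal difference is the pooled difference: 0.267 − 0.223 = +0.043.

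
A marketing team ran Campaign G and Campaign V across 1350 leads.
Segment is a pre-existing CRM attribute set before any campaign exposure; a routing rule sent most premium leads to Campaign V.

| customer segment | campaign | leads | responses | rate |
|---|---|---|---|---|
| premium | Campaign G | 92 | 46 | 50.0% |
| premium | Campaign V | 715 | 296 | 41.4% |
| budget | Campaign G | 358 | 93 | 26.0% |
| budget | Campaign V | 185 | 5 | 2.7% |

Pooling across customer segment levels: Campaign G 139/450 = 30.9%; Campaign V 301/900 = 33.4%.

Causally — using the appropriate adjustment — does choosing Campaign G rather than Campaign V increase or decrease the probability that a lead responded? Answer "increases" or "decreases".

Within every customer segment level Campaign G has the higher rate, yet pooled Campaign V does — Simpson's reversal.
Customer segment satisfies the back-door criterion: it is not a descendant of the campaign, and it blocks the spurious path from campaign to outcome. Adjusting for it (i.e., using the within-customer segment rates) gives the causal effect.
Within each level — premium: 50.0% vs 41.4%; budget: 26.0% vs 2.7% — Campaign G is higher every time.

increases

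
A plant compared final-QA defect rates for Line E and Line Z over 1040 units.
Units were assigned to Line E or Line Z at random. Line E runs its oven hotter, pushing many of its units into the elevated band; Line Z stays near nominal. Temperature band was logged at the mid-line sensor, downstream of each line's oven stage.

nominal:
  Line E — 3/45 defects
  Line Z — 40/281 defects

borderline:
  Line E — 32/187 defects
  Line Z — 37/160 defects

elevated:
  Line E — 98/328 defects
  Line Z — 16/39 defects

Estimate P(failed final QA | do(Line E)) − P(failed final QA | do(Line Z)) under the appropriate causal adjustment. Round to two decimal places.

The distribution of in-process temperature band is itself part of what the line does — it is an intermediate outcome. Holding it fixed would remove that part of the effect; the total effect is the pooled difference.
The causal difference is the pooled difference: 0.237 − 0.194 = +0.044.

+0.04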